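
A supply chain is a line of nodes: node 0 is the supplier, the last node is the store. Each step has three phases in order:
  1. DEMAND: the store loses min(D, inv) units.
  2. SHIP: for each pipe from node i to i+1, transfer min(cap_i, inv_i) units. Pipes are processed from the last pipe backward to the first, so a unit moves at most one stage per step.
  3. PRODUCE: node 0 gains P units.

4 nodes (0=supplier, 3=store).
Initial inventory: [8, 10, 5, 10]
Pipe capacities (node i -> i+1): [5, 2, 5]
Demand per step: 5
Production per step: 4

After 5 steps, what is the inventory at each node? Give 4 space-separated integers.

Step 1: demand=5,sold=5 ship[2->3]=5 ship[1->2]=2 ship[0->1]=5 prod=4 -> inv=[7 13 2 10]
Step 2: demand=5,sold=5 ship[2->3]=2 ship[1->2]=2 ship[0->1]=5 prod=4 -> inv=[6 16 2 7]
Step 3: demand=5,sold=5 ship[2->3]=2 ship[1->2]=2 ship[0->1]=5 prod=4 -> inv=[5 19 2 4]
Step 4: demand=5,sold=4 ship[2->3]=2 ship[1->2]=2 ship[0->1]=5 prod=4 -> inv=[4 22 2 2]
Step 5: demand=5,sold=2 ship[2->3]=2 ship[1->2]=2 ship[0->1]=4 prod=4 -> inv=[4 24 2 2]

4 24 2 2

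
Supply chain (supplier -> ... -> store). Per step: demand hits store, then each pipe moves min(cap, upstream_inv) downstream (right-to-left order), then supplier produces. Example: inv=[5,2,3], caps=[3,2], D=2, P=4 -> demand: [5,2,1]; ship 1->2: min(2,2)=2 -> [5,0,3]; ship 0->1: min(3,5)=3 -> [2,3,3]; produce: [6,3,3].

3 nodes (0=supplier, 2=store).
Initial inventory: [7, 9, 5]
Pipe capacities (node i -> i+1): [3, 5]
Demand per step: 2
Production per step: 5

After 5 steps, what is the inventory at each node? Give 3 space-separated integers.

Step 1: demand=2,sold=2 ship[1->2]=5 ship[0->1]=3 prod=5 -> inv=[9 7 8]
Step 2: demand=2,sold=2 ship[1->2]=5 ship[0->1]=3 prod=5 -> inv=[11 5 11]
Step 3: demand=2,sold=2 ship[1->2]=5 ship[0->1]=3 prod=5 -> inv=[13 3 14]
Step 4: demand=2,sold=2 ship[1->2]=3 ship[0->1]=3 prod=5 -> inv=[15 3 15]
Step 5: demand=2,sold=2 ship[1->2]=3 ship[0->1]=3 prod=5 -> inv=[17 3 16]

17 3 16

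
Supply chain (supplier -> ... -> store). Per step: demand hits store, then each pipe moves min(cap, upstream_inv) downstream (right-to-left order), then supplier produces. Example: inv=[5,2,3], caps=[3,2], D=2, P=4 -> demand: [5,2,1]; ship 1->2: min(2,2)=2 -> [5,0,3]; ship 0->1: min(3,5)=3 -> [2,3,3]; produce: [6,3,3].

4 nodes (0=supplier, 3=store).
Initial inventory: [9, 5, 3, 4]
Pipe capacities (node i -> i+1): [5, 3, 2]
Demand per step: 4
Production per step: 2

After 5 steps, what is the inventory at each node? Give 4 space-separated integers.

Step 1: demand=4,sold=4 ship[2->3]=2 ship[1->2]=3 ship[0->1]=5 prod=2 -> inv=[6 7 4 2]
Step 2: demand=4,sold=2 ship[2->3]=2 ship[1->2]=3 ship[0->1]=5 prod=2 -> inv=[3 9 5 2]
Step 3: demand=4,sold=2 ship[2->3]=2 ship[1->2]=3 ship[0->1]=3 prod=2 -> inv=[2 9 6 2]
Step 4: demand=4,sold=2 ship[2->3]=2 ship[1->2]=3 ship[0->1]=2 prod=2 -> inv=[2 8 7 2]
Step 5: demand=4,sold=2 ship[2->3]=2 ship[1->2]=3 ship[0->1]=2 prod=2 -> inv=[2 7 8 2]

2 7 8 2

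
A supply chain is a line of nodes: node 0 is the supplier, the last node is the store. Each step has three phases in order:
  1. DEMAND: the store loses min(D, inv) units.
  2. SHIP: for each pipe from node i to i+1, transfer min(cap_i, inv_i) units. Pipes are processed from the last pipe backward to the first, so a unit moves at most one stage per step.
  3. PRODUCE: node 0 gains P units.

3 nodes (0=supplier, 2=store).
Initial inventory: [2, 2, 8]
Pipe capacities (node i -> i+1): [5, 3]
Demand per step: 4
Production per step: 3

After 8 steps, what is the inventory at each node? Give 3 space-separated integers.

Step 1: demand=4,sold=4 ship[1->2]=2 ship[0->1]=2 prod=3 -> inv=[3 2 6]
Step 2: demand=4,sold=4 ship[1->2]=2 ship[0->1]=3 prod=3 -> inv=[3 3 4]
Step 3: demand=4,sold=4 ship[1->2]=3 ship[0->1]=3 prod=3 -> inv=[3 3 3]
Step 4: demand=4,sold=3 ship[1->2]=3 ship[0->1]=3 prod=3 -> inv=[3 3 3]
Step 5: demand=4,sold=3 ship[1->2]=3 ship[0->1]=3 prod=3 -> inv=[3 3 3]
Step 6: demand=4,sold=3 ship[1->2]=3 ship[0->1]=3 prod=3 -> inv=[3 3 3]
Step 7: demand=4,sold=3 ship[1->2]=3 ship[0->1]=3 prod=3 -> inv=[3 3 3]
Step 8: demand=4,sold=3 ship[1->2]=3 ship[0->1]=3 prod=3 -> inv=[3 3 3]

3 3 3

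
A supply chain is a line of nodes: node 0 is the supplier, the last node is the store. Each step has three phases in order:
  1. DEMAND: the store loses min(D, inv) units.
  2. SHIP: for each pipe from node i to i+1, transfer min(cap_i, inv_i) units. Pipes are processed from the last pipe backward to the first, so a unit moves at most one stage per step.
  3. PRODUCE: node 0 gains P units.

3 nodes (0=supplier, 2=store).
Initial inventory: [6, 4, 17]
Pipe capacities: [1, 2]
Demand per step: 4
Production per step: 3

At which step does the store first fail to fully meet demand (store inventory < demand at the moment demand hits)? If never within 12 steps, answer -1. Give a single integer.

Step 1: demand=4,sold=4 ship[1->2]=2 ship[0->1]=1 prod=3 -> [8 3 15]
Step 2: demand=4,sold=4 ship[1->2]=2 ship[0->1]=1 prod=3 -> [10 2 13]
Step 3: demand=4,sold=4 ship[1->2]=2 ship[0->1]=1 prod=3 -> [12 1 11]
Step 4: demand=4,sold=4 ship[1->2]=1 ship[0->1]=1 prod=3 -> [14 1 8]
Step 5: demand=4,sold=4 ship[1->2]=1 ship[0->1]=1 prod=3 -> [16 1 5]
Step 6: demand=4,sold=4 ship[1->2]=1 ship[0->1]=1 prod=3 -> [18 1 2]
Step 7: demand=4,sold=2 ship[1->2]=1 ship[0->1]=1 prod=3 -> [20 1 1]
Step 8: demand=4,sold=1 ship[1->2]=1 ship[0->1]=1 prod=3 -> [22 1 1]
Step 9: demand=4,sold=1 ship[1->2]=1 ship[0->1]=1 prod=3 -> [24 1 1]
Step 10: demand=4,sold=1 ship[1->2]=1 ship[0->1]=1 prod=3 -> [26 1 1]
Step 11: demand=4,sold=1 ship[1->2]=1 ship[0->1]=1 prod=3 -> [28 1 1]
Step 12: demand=4,sold=1 ship[1->2]=1 ship[0->1]=1 prod=3 -> [30 1 1]
First stockout at step 7

7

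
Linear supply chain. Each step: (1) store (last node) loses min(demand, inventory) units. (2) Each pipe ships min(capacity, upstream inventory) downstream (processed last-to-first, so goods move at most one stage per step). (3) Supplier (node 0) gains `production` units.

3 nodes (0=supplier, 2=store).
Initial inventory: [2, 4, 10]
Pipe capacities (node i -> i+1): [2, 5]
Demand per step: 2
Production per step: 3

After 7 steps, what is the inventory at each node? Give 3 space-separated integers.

Step 1: demand=2,sold=2 ship[1->2]=4 ship[0->1]=2 prod=3 -> inv=[3 2 12]
Step 2: demand=2,sold=2 ship[1->2]=2 ship[0->1]=2 prod=3 -> inv=[4 2 12]
Step 3: demand=2,sold=2 ship[1->2]=2 ship[0->1]=2 prod=3 -> inv=[5 2 12]
Step 4: demand=2,sold=2 ship[1->2]=2 ship[0->1]=2 prod=3 -> inv=[6 2 12]
Step 5: demand=2,sold=2 ship[1->2]=2 ship[0->1]=2 prod=3 -> inv=[7 2 12]
Step 6: demand=2,sold=2 ship[1->2]=2 ship[0->1]=2 prod=3 -> inv=[8 2 12]
Step 7: demand=2,sold=2 ship[1->2]=2 ship[0->1]=2 prod=3 -> inv=[9 2 12]

9 2 12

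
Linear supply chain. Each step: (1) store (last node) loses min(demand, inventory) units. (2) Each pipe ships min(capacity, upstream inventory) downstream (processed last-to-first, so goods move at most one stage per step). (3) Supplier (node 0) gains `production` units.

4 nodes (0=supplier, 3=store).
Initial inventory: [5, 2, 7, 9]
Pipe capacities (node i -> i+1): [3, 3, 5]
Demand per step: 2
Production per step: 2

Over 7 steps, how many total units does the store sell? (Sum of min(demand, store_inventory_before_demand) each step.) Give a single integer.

Step 1: sold=2 (running total=2) -> [4 3 4 12]
Step 2: sold=2 (running total=4) -> [3 3 3 14]
Step 3: sold=2 (running total=6) -> [2 3 3 15]
Step 4: sold=2 (running total=8) -> [2 2 3 16]
Step 5: sold=2 (running total=10) -> [2 2 2 17]
Step 6: sold=2 (running total=12) -> [2 2 2 17]
Step 7: sold=2 (running total=14) -> [2 2 2 17]

Answer: 14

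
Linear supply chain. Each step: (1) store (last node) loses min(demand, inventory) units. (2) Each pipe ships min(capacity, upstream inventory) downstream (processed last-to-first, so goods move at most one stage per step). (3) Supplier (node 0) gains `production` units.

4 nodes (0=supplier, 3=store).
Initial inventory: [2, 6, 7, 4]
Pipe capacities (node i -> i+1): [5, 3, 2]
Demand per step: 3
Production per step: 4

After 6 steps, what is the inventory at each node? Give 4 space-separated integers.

Step 1: demand=3,sold=3 ship[2->3]=2 ship[1->2]=3 ship[0->1]=2 prod=4 -> inv=[4 5 8 3]
Step 2: demand=3,sold=3 ship[2->3]=2 ship[1->2]=3 ship[0->1]=4 prod=4 -> inv=[4 6 9 2]
Step 3: demand=3,sold=2 ship[2->3]=2 ship[1->2]=3 ship[0->1]=4 prod=4 -> inv=[4 7 10 2]
Step 4: demand=3,sold=2 ship[2->3]=2 ship[1->2]=3 ship[0->1]=4 prod=4 -> inv=[4 8 11 2]
Step 5: demand=3,sold=2 ship[2->3]=2 ship[1->2]=3 ship[0->1]=4 prod=4 -> inv=[4 9 12 2]
Step 6: demand=3,sold=2 ship[2->3]=2 ship[1->2]=3 ship[0->1]=4 prod=4 -> inv=[4 10 13 2]

4 10 13 2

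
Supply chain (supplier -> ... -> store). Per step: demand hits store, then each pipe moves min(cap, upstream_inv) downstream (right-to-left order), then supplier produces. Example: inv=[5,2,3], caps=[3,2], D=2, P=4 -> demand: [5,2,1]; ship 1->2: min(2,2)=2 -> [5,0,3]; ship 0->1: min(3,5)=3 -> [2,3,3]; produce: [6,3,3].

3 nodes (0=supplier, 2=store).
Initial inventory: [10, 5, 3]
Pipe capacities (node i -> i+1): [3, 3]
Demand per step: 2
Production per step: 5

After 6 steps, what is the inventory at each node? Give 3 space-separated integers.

Step 1: demand=2,sold=2 ship[1->2]=3 ship[0->1]=3 prod=5 -> inv=[12 5 4]
Step 2: demand=2,sold=2 ship[1->2]=3 ship[0->1]=3 prod=5 -> inv=[14 5 5]
Step 3: demand=2,sold=2 ship[1->2]=3 ship[0->1]=3 prod=5 -> inv=[16 5 6]
Step 4: demand=2,sold=2 ship[1->2]=3 ship[0->1]=3 prod=5 -> inv=[18 5 7]
Step 5: demand=2,sold=2 ship[1->2]=3 ship[0->1]=3 prod=5 -> inv=[20 5 8]
Step 6: demand=2,sold=2 ship[1->2]=3 ship[0->1]=3 prod=5 -> inv=[22 5 9]

22 5 9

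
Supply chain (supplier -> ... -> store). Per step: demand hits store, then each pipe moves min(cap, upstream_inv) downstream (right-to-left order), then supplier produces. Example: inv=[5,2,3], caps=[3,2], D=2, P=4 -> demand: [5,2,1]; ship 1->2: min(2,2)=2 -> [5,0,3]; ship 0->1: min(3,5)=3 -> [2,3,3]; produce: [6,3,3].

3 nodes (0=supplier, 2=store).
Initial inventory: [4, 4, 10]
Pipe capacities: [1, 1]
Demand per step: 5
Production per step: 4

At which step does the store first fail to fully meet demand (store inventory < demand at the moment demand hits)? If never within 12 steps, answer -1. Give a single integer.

Step 1: demand=5,sold=5 ship[1->2]=1 ship[0->1]=1 prod=4 -> [7 4 6]
Step 2: demand=5,sold=5 ship[1->2]=1 ship[0->1]=1 prod=4 -> [10 4 2]
Step 3: demand=5,sold=2 ship[1->2]=1 ship[0->1]=1 prod=4 -> [13 4 1]
Step 4: demand=5,sold=1 ship[1->2]=1 ship[0->1]=1 prod=4 -> [16 4 1]
Step 5: demand=5,sold=1 ship[1->2]=1 ship[0->1]=1 prod=4 -> [19 4 1]
Step 6: demand=5,sold=1 ship[1->2]=1 ship[0->1]=1 prod=4 -> [22 4 1]
Step 7: demand=5,sold=1 ship[1->2]=1 ship[0->1]=1 prod=4 -> [25 4 1]
Step 8: demand=5,sold=1 ship[1->2]=1 ship[0->1]=1 prod=4 -> [28 4 1]
Step 9: demand=5,sold=1 ship[1->2]=1 ship[0->1]=1 prod=4 -> [31 4 1]
Step 10: demand=5,sold=1 ship[1->2]=1 ship[0->1]=1 prod=4 -> [34 4 1]
Step 11: demand=5,sold=1 ship[1->2]=1 ship[0->1]=1 prod=4 -> [37 4 1]
Step 12: demand=5,sold=1 ship[1->2]=1 ship[0->1]=1 prod=4 -> [40 4 1]
First stockout at step 3

3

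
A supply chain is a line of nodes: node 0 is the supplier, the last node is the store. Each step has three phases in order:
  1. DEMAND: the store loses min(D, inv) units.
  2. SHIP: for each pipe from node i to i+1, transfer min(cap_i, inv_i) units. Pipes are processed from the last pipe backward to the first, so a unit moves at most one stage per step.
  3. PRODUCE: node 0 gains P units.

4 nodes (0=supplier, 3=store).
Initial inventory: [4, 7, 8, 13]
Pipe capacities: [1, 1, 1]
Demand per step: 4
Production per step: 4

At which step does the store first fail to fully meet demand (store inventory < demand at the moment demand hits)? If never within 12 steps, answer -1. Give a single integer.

Step 1: demand=4,sold=4 ship[2->3]=1 ship[1->2]=1 ship[0->1]=1 prod=4 -> [7 7 8 10]
Step 2: demand=4,sold=4 ship[2->3]=1 ship[1->2]=1 ship[0->1]=1 prod=4 -> [10 7 8 7]
Step 3: demand=4,sold=4 ship[2->3]=1 ship[1->2]=1 ship[0->1]=1 prod=4 -> [13 7 8 4]
Step 4: demand=4,sold=4 ship[2->3]=1 ship[1->2]=1 ship[0->1]=1 prod=4 -> [16 7 8 1]
Step 5: demand=4,sold=1 ship[2->3]=1 ship[1->2]=1 ship[0->1]=1 prod=4 -> [19 7 8 1]
Step 6: demand=4,sold=1 ship[2->3]=1 ship[1->2]=1 ship[0->1]=1 prod=4 -> [22 7 8 1]
Step 7: demand=4,sold=1 ship[2->3]=1 ship[1->2]=1 ship[0->1]=1 prod=4 -> [25 7 8 1]
Step 8: demand=4,sold=1 ship[2->3]=1 ship[1->2]=1 ship[0->1]=1 prod=4 -> [28 7 8 1]
Step 9: demand=4,sold=1 ship[2->3]=1 ship[1->2]=1 ship[0->1]=1 prod=4 -> [31 7 8 1]
Step 10: demand=4,sold=1 ship[2->3]=1 ship[1->2]=1 ship[0->1]=1 prod=4 -> [34 7 8 1]
Step 11: demand=4,sold=1 ship[2->3]=1 ship[1->2]=1 ship[0->1]=1 prod=4 -> [37 7 8 1]
Step 12: demand=4,sold=1 ship[2->3]=1 ship[1->2]=1 ship[0->1]=1 prod=4 -> [40 7 8 1]
First stockout at step 5

5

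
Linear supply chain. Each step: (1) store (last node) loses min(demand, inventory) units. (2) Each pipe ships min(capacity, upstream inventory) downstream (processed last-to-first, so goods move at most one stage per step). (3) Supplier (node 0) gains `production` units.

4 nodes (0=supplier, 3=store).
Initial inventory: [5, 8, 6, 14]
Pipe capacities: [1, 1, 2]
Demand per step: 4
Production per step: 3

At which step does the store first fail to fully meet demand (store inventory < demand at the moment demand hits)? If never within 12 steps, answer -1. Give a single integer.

Step 1: demand=4,sold=4 ship[2->3]=2 ship[1->2]=1 ship[0->1]=1 prod=3 -> [7 8 5 12]
Step 2: demand=4,sold=4 ship[2->3]=2 ship[1->2]=1 ship[0->1]=1 prod=3 -> [9 8 4 10]
Step 3: demand=4,sold=4 ship[2->3]=2 ship[1->2]=1 ship[0->1]=1 prod=3 -> [11 8 3 8]
Step 4: demand=4,sold=4 ship[2->3]=2 ship[1->2]=1 ship[0->1]=1 prod=3 -> [13 8 2 6]
Step 5: demand=4,sold=4 ship[2->3]=2 ship[1->2]=1 ship[0->1]=1 prod=3 -> [15 8 1 4]
Step 6: demand=4,sold=4 ship[2->3]=1 ship[1->2]=1 ship[0->1]=1 prod=3 -> [17 8 1 1]
Step 7: demand=4,sold=1 ship[2->3]=1 ship[1->2]=1 ship[0->1]=1 prod=3 -> [19 8 1 1]
Step 8: demand=4,sold=1 ship[2->3]=1 ship[1->2]=1 ship[0->1]=1 prod=3 -> [21 8 1 1]
Step 9: demand=4,sold=1 ship[2->3]=1 ship[1->2]=1 ship[0->1]=1 prod=3 -> [23 8 1 1]
Step 10: demand=4,sold=1 ship[2->3]=1 ship[1->2]=1 ship[0->1]=1 prod=3 -> [25 8 1 1]
Step 11: demand=4,sold=1 ship[2->3]=1 ship[1->2]=1 ship[0->1]=1 prod=3 -> [27 8 1 1]
Step 12: demand=4,sold=1 ship[2->3]=1 ship[1->2]=1 ship[0->1]=1 prod=3 -> [29 8 1 1]
First stockout at step 7

7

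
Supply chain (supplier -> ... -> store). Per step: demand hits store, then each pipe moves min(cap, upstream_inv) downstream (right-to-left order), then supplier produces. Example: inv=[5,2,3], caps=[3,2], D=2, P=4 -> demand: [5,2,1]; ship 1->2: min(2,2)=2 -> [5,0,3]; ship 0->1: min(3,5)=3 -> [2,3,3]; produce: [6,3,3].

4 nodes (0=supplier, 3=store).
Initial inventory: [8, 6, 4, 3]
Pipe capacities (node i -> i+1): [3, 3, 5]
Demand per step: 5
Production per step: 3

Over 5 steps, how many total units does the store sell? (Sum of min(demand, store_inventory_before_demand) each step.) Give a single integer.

Answer: 16

Derivation:
Step 1: sold=3 (running total=3) -> [8 6 3 4]
Step 2: sold=4 (running total=7) -> [8 6 3 3]
Step 3: sold=3 (running total=10) -> [8 6 3 3]
Step 4: sold=3 (running total=13) -> [8 6 3 3]
Step 5: sold=3 (running total=16) -> [8 6 3 3]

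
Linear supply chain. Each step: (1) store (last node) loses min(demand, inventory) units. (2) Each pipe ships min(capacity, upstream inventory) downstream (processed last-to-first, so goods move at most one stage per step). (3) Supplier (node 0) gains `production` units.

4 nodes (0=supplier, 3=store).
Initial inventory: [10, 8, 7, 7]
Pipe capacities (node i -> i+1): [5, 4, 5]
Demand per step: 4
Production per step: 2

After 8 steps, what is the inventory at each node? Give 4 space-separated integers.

Step 1: demand=4,sold=4 ship[2->3]=5 ship[1->2]=4 ship[0->1]=5 prod=2 -> inv=[7 9 6 8]
Step 2: demand=4,sold=4 ship[2->3]=5 ship[1->2]=4 ship[0->1]=5 prod=2 -> inv=[4 10 5 9]
Step 3: demand=4,sold=4 ship[2->3]=5 ship[1->2]=4 ship[0->1]=4 prod=2 -> inv=[2 10 4 10]
Step 4: demand=4,sold=4 ship[2->3]=4 ship[1->2]=4 ship[0->1]=2 prod=2 -> inv=[2 8 4 10]
Step 5: demand=4,sold=4 ship[2->3]=4 ship[1->2]=4 ship[0->1]=2 prod=2 -> inv=[2 6 4 10]
Step 6: demand=4,sold=4 ship[2->3]=4 ship[1->2]=4 ship[0->1]=2 prod=2 -> inv=[2 4 4 10]
Step 7: demand=4,sold=4 ship[2->3]=4 ship[1->2]=4 ship[0->1]=2 prod=2 -> inv=[2 2 4 10]
Step 8: demand=4,sold=4 ship[2->3]=4 ship[1->2]=2 ship[0->1]=2 prod=2 -> inv=[2 2 2 10]

2 2 2 10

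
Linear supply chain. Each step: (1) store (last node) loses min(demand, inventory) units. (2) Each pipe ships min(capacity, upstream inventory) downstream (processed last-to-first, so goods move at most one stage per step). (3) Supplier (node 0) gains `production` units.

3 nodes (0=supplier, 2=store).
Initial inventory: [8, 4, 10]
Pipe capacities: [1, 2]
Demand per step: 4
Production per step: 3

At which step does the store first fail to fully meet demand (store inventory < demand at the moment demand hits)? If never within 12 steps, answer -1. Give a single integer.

Step 1: demand=4,sold=4 ship[1->2]=2 ship[0->1]=1 prod=3 -> [10 3 8]
Step 2: demand=4,sold=4 ship[1->2]=2 ship[0->1]=1 prod=3 -> [12 2 6]
Step 3: demand=4,sold=4 ship[1->2]=2 ship[0->1]=1 prod=3 -> [14 1 4]
Step 4: demand=4,sold=4 ship[1->2]=1 ship[0->1]=1 prod=3 -> [16 1 1]
Step 5: demand=4,sold=1 ship[1->2]=1 ship[0->1]=1 prod=3 -> [18 1 1]
Step 6: demand=4,sold=1 ship[1->2]=1 ship[0->1]=1 prod=3 -> [20 1 1]
Step 7: demand=4,sold=1 ship[1->2]=1 ship[0->1]=1 prod=3 -> [22 1 1]
Step 8: demand=4,sold=1 ship[1->2]=1 ship[0->1]=1 prod=3 -> [24 1 1]
Step 9: demand=4,sold=1 ship[1->2]=1 ship[0->1]=1 prod=3 -> [26 1 1]
Step 10: demand=4,sold=1 ship[1->2]=1 ship[0->1]=1 prod=3 -> [28 1 1]
Step 11: demand=4,sold=1 ship[1->2]=1 ship[0->1]=1 prod=3 -> [30 1 1]
Step 12: demand=4,sold=1 ship[1->2]=1 ship[0->1]=1 prod=3 -> [32 1 1]
First stockout at step 5

5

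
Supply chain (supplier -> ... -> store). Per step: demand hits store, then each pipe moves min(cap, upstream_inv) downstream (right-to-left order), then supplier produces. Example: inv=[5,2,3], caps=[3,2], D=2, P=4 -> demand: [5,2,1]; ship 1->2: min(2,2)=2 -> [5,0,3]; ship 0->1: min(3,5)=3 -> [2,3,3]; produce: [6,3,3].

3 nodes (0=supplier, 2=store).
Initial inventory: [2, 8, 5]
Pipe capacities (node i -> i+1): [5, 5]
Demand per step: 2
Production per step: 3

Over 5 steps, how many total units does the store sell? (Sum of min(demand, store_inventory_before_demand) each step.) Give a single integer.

Step 1: sold=2 (running total=2) -> [3 5 8]
Step 2: sold=2 (running total=4) -> [3 3 11]
Step 3: sold=2 (running total=6) -> [3 3 12]
Step 4: sold=2 (running total=8) -> [3 3 13]
Step 5: sold=2 (running total=10) -> [3 3 14]

Answer: 10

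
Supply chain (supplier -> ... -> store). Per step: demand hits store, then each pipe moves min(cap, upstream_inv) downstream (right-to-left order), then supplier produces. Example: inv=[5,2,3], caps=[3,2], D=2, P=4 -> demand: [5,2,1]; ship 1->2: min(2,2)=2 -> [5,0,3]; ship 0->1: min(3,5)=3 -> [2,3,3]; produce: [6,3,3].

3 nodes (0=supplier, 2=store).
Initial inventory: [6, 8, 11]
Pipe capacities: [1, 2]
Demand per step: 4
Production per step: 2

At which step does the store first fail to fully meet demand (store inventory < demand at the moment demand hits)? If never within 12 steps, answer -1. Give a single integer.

Step 1: demand=4,sold=4 ship[1->2]=2 ship[0->1]=1 prod=2 -> [7 7 9]
Step 2: demand=4,sold=4 ship[1->2]=2 ship[0->1]=1 prod=2 -> [8 6 7]
Step 3: demand=4,sold=4 ship[1->2]=2 ship[0->1]=1 prod=2 -> [9 5 5]
Step 4: demand=4,sold=4 ship[1->2]=2 ship[0->1]=1 prod=2 -> [10 4 3]
Step 5: demand=4,sold=3 ship[1->2]=2 ship[0->1]=1 prod=2 -> [11 3 2]
Step 6: demand=4,sold=2 ship[1->2]=2 ship[0->1]=1 prod=2 -> [12 2 2]
Step 7: demand=4,sold=2 ship[1->2]=2 ship[0->1]=1 prod=2 -> [13 1 2]
Step 8: demand=4,sold=2 ship[1->2]=1 ship[0->1]=1 prod=2 -> [14 1 1]
Step 9: demand=4,sold=1 ship[1->2]=1 ship[0->1]=1 prod=2 -> [15 1 1]
Step 10: demand=4,sold=1 ship[1->2]=1 ship[0->1]=1 prod=2 -> [16 1 1]
Step 11: demand=4,sold=1 ship[1->2]=1 ship[0->1]=1 prod=2 -> [17 1 1]
Step 12: demand=4,sold=1 ship[1->2]=1 ship[0->1]=1 prod=2 -> [18 1 1]
First stockout at step 5

5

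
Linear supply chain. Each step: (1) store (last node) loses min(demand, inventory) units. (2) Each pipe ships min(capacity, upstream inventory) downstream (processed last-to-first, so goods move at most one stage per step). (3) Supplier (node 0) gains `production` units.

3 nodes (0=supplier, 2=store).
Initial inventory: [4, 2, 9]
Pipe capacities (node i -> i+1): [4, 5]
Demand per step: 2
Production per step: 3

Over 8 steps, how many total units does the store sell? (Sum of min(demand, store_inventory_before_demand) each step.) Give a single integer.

Answer: 16

Derivation:
Step 1: sold=2 (running total=2) -> [3 4 9]
Step 2: sold=2 (running total=4) -> [3 3 11]
Step 3: sold=2 (running total=6) -> [3 3 12]
Step 4: sold=2 (running total=8) -> [3 3 13]
Step 5: sold=2 (running total=10) -> [3 3 14]
Step 6: sold=2 (running total=12) -> [3 3 15]
Step 7: sold=2 (running total=14) -> [3 3 16]
Step 8: sold=2 (running total=16) -> [3 3 17]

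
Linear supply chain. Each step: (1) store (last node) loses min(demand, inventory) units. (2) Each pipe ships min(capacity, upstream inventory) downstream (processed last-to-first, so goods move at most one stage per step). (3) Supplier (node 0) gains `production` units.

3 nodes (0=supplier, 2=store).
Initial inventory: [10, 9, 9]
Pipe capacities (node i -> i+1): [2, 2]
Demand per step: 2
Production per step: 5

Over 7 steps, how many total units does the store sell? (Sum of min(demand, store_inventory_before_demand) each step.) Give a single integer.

Step 1: sold=2 (running total=2) -> [13 9 9]
Step 2: sold=2 (running total=4) -> [16 9 9]
Step 3: sold=2 (running total=6) -> [19 9 9]
Step 4: sold=2 (running total=8) -> [22 9 9]
Step 5: sold=2 (running total=10) -> [25 9 9]
Step 6: sold=2 (running total=12) -> [28 9 9]
Step 7: sold=2 (running total=14) -> [31 9 9]

Answer: 14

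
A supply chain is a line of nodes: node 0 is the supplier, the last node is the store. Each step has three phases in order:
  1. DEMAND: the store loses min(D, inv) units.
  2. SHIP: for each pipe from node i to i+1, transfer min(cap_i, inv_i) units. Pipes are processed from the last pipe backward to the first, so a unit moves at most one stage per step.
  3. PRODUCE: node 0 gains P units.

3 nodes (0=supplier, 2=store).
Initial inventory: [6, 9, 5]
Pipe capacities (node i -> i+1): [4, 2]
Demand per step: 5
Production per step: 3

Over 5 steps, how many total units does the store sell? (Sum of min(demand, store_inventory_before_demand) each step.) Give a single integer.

Step 1: sold=5 (running total=5) -> [5 11 2]
Step 2: sold=2 (running total=7) -> [4 13 2]
Step 3: sold=2 (running total=9) -> [3 15 2]
Step 4: sold=2 (running total=11) -> [3 16 2]
Step 5: sold=2 (running total=13) -> [3 17 2]

Answer: 13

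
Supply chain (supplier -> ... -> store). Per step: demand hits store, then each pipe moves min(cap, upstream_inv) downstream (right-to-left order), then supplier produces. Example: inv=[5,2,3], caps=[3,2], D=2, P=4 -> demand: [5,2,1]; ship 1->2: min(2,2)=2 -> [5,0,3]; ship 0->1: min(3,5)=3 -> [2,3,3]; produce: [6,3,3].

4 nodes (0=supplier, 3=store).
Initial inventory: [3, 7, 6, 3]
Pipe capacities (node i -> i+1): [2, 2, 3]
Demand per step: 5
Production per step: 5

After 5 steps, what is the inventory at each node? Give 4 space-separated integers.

Step 1: demand=5,sold=3 ship[2->3]=3 ship[1->2]=2 ship[0->1]=2 prod=5 -> inv=[6 7 5 3]
Step 2: demand=5,sold=3 ship[2->3]=3 ship[1->2]=2 ship[0->1]=2 prod=5 -> inv=[9 7 4 3]
Step 3: demand=5,sold=3 ship[2->3]=3 ship[1->2]=2 ship[0->1]=2 prod=5 -> inv=[12 7 3 3]
Step 4: demand=5,sold=3 ship[2->3]=3 ship[1->2]=2 ship[0->1]=2 prod=5 -> inv=[15 7 2 3]
Step 5: demand=5,sold=3 ship[2->3]=2 ship[1->2]=2 ship[0->1]=2 prod=5 -> inv=[18 7 2 2]

18 7 2 2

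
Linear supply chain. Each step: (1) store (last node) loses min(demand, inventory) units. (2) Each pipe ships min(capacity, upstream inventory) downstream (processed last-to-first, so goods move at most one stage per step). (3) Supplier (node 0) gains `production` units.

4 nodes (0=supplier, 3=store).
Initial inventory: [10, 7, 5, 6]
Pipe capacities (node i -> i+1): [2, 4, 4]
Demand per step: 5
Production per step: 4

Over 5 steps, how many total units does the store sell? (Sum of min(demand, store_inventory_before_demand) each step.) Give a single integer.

Answer: 22

Derivation:
Step 1: sold=5 (running total=5) -> [12 5 5 5]
Step 2: sold=5 (running total=10) -> [14 3 5 4]
Step 3: sold=4 (running total=14) -> [16 2 4 4]
Step 4: sold=4 (running total=18) -> [18 2 2 4]
Step 5: sold=4 (running total=22) -> [20 2 2 2]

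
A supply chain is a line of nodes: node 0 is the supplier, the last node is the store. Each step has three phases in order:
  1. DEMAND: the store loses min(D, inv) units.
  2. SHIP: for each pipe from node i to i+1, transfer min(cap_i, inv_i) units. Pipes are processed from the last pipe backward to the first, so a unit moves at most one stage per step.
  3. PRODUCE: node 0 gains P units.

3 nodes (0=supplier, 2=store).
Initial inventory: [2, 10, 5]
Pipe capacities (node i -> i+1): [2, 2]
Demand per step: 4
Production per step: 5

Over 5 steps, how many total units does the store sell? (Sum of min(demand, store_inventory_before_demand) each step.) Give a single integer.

Step 1: sold=4 (running total=4) -> [5 10 3]
Step 2: sold=3 (running total=7) -> [8 10 2]
Step 3: sold=2 (running total=9) -> [11 10 2]
Step 4: sold=2 (running total=11) -> [14 10 2]
Step 5: sold=2 (running total=13) -> [17 10 2]

Answer: 13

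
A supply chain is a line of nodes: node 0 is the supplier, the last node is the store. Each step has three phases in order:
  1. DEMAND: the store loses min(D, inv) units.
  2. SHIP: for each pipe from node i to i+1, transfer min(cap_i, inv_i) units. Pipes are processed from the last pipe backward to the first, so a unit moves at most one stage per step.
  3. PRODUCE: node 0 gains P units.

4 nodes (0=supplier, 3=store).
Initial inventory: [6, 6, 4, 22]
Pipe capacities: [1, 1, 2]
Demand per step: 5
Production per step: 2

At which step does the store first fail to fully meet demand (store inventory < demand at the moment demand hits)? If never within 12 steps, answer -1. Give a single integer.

Step 1: demand=5,sold=5 ship[2->3]=2 ship[1->2]=1 ship[0->1]=1 prod=2 -> [7 6 3 19]
Step 2: demand=5,sold=5 ship[2->3]=2 ship[1->2]=1 ship[0->1]=1 prod=2 -> [8 6 2 16]
Step 3: demand=5,sold=5 ship[2->3]=2 ship[1->2]=1 ship[0->1]=1 prod=2 -> [9 6 1 13]
Step 4: demand=5,sold=5 ship[2->3]=1 ship[1->2]=1 ship[0->1]=1 prod=2 -> [10 6 1 9]
Step 5: demand=5,sold=5 ship[2->3]=1 ship[1->2]=1 ship[0->1]=1 prod=2 -> [11 6 1 5]
Step 6: demand=5,sold=5 ship[2->3]=1 ship[1->2]=1 ship[0->1]=1 prod=2 -> [12 6 1 1]
Step 7: demand=5,sold=1 ship[2->3]=1 ship[1->2]=1 ship[0->1]=1 prod=2 -> [13 6 1 1]
Step 8: demand=5,sold=1 ship[2->3]=1 ship[1->2]=1 ship[0->1]=1 prod=2 -> [14 6 1 1]
Step 9: demand=5,sold=1 ship[2->3]=1 ship[1->2]=1 ship[0->1]=1 prod=2 -> [15 6 1 1]
Step 10: demand=5,sold=1 ship[2->3]=1 ship[1->2]=1 ship[0->1]=1 prod=2 -> [16 6 1 1]
Step 11: demand=5,sold=1 ship[2->3]=1 ship[1->2]=1 ship[0->1]=1 prod=2 -> [17 6 1 1]
Step 12: demand=5,sold=1 ship[2->3]=1 ship[1->2]=1 ship[0->1]=1 prod=2 -> [18 6 1 1]
First stockout at step 7

7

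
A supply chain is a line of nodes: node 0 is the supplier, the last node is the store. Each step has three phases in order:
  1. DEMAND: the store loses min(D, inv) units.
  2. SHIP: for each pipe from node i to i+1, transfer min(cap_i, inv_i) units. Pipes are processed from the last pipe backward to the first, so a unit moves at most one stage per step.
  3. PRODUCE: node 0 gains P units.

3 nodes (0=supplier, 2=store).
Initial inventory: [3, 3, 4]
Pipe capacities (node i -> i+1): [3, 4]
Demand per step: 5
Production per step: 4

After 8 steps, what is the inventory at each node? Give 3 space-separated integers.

Step 1: demand=5,sold=4 ship[1->2]=3 ship[0->1]=3 prod=4 -> inv=[4 3 3]
Step 2: demand=5,sold=3 ship[1->2]=3 ship[0->1]=3 prod=4 -> inv=[5 3 3]
Step 3: demand=5,sold=3 ship[1->2]=3 ship[0->1]=3 prod=4 -> inv=[6 3 3]
Step 4: demand=5,sold=3 ship[1->2]=3 ship[0->1]=3 prod=4 -> inv=[7 3 3]
Step 5: demand=5,sold=3 ship[1->2]=3 ship[0->1]=3 prod=4 -> inv=[8 3 3]
Step 6: demand=5,sold=3 ship[1->2]=3 ship[0->1]=3 prod=4 -> inv=[9 3 3]
Step 7: demand=5,sold=3 ship[1->2]=3 ship[0->1]=3 prod=4 -> inv=[10 3 3]
Step 8: demand=5,sold=3 ship[1->2]=3 ship[0->1]=3 prod=4 -> inv=[11 3 3]

11 3 3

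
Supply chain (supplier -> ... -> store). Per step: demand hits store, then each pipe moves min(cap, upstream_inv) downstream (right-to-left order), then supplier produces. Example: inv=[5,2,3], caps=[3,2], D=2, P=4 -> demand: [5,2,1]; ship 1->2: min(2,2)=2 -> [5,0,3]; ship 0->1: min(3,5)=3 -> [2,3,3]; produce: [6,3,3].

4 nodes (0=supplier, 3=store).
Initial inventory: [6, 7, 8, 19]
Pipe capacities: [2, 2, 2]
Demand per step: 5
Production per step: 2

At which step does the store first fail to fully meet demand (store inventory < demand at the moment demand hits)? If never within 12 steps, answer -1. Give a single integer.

Step 1: demand=5,sold=5 ship[2->3]=2 ship[1->2]=2 ship[0->1]=2 prod=2 -> [6 7 8 16]
Step 2: demand=5,sold=5 ship[2->3]=2 ship[1->2]=2 ship[0->1]=2 prod=2 -> [6 7 8 13]
Step 3: demand=5,sold=5 ship[2->3]=2 ship[1->2]=2 ship[0->1]=2 prod=2 -> [6 7 8 10]
Step 4: demand=5,sold=5 ship[2->3]=2 ship[1->2]=2 ship[0->1]=2 prod=2 -> [6 7 8 7]
Step 5: demand=5,sold=5 ship[2->3]=2 ship[1->2]=2 ship[0->1]=2 prod=2 -> [6 7 8 4]
Step 6: demand=5,sold=4 ship[2->3]=2 ship[1->2]=2 ship[0->1]=2 prod=2 -> [6 7 8 2]
Step 7: demand=5,sold=2 ship[2->3]=2 ship[1->2]=2 ship[0->1]=2 prod=2 -> [6 7 8 2]
Step 8: demand=5,sold=2 ship[2->3]=2 ship[1->2]=2 ship[0->1]=2 prod=2 -> [6 7 8 2]
Step 9: demand=5,sold=2 ship[2->3]=2 ship[1->2]=2 ship[0->1]=2 prod=2 -> [6 7 8 2]
Step 10: demand=5,sold=2 ship[2->3]=2 ship[1->2]=2 ship[0->1]=2 prod=2 -> [6 7 8 2]
Step 11: demand=5,sold=2 ship[2->3]=2 ship[1->2]=2 ship[0->1]=2 prod=2 -> [6 7 8 2]
Step 12: demand=5,sold=2 ship[2->3]=2 ship[1->2]=2 ship[0->1]=2 prod=2 -> [6 7 8 2]
First stockout at step 6

6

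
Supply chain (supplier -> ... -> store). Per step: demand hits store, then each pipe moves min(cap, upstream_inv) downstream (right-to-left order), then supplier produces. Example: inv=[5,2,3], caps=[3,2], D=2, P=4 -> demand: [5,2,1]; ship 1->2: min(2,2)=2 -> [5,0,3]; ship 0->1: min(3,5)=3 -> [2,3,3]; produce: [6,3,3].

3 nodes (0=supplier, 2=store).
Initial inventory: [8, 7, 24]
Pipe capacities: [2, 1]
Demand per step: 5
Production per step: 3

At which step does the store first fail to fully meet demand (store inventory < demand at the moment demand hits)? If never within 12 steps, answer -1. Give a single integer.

Step 1: demand=5,sold=5 ship[1->2]=1 ship[0->1]=2 prod=3 -> [9 8 20]
Step 2: demand=5,sold=5 ship[1->2]=1 ship[0->1]=2 prod=3 -> [10 9 16]
Step 3: demand=5,sold=5 ship[1->2]=1 ship[0->1]=2 prod=3 -> [11 10 12]
Step 4: demand=5,sold=5 ship[1->2]=1 ship[0->1]=2 prod=3 -> [12 11 8]
Step 5: demand=5,sold=5 ship[1->2]=1 ship[0->1]=2 prod=3 -> [13 12 4]
Step 6: demand=5,sold=4 ship[1->2]=1 ship[0->1]=2 prod=3 -> [14 13 1]
Step 7: demand=5,sold=1 ship[1->2]=1 ship[0->1]=2 prod=3 -> [15 14 1]
Step 8: demand=5,sold=1 ship[1->2]=1 ship[0->1]=2 prod=3 -> [16 15 1]
Step 9: demand=5,sold=1 ship[1->2]=1 ship[0->1]=2 prod=3 -> [17 16 1]
Step 10: demand=5,sold=1 ship[1->2]=1 ship[0->1]=2 prod=3 -> [18 17 1]
Step 11: demand=5,sold=1 ship[1->2]=1 ship[0->1]=2 prod=3 -> [19 18 1]
Step 12: demand=5,sold=1 ship[1->2]=1 ship[0->1]=2 prod=3 -> [20 19 1]
First stockout at step 6

6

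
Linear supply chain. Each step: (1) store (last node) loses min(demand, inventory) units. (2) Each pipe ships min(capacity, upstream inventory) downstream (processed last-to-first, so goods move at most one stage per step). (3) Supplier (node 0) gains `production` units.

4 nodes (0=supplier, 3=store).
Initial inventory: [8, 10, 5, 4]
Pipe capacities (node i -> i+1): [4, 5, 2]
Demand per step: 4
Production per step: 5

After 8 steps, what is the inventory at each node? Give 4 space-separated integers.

Step 1: demand=4,sold=4 ship[2->3]=2 ship[1->2]=5 ship[0->1]=4 prod=5 -> inv=[9 9 8 2]
Step 2: demand=4,sold=2 ship[2->3]=2 ship[1->2]=5 ship[0->1]=4 prod=5 -> inv=[10 8 11 2]
Step 3: demand=4,sold=2 ship[2->3]=2 ship[1->2]=5 ship[0->1]=4 prod=5 -> inv=[11 7 14 2]
Step 4: demand=4,sold=2 ship[2->3]=2 ship[1->2]=5 ship[0->1]=4 prod=5 -> inv=[12 6 17 2]
Step 5: demand=4,sold=2 ship[2->3]=2 ship[1->2]=5 ship[0->1]=4 prod=5 -> inv=[13 5 20 2]
Step 6: demand=4,sold=2 ship[2->3]=2 ship[1->2]=5 ship[0->1]=4 prod=5 -> inv=[14 4 23 2]
Step 7: demand=4,sold=2 ship[2->3]=2 ship[1->2]=4 ship[0->1]=4 prod=5 -> inv=[15 4 25 2]
Step 8: demand=4,sold=2 ship[2->3]=2 ship[1->2]=4 ship[0->1]=4 prod=5 -> inv=[16 4 27 2]

16 4 27 2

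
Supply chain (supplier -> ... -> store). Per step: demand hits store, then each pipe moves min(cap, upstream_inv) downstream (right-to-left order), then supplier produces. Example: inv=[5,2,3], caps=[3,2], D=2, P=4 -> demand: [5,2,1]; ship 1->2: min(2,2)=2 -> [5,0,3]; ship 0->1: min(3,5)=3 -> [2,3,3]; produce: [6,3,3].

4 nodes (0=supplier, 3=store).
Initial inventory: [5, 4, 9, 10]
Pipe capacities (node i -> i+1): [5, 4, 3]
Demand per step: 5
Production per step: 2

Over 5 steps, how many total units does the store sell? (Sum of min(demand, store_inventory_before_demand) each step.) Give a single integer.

Step 1: sold=5 (running total=5) -> [2 5 10 8]
Step 2: sold=5 (running total=10) -> [2 3 11 6]
Step 3: sold=5 (running total=15) -> [2 2 11 4]
Step 4: sold=4 (running total=19) -> [2 2 10 3]
Step 5: sold=3 (running total=22) -> [2 2 9 3]

Answer: 22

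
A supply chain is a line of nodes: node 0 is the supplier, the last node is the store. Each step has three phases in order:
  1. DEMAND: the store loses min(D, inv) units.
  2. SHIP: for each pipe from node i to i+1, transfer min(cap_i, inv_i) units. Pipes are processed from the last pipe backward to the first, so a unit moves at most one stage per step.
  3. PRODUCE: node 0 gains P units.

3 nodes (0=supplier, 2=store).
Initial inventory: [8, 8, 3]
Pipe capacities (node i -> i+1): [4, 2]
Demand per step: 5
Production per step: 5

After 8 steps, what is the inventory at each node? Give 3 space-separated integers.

Step 1: demand=5,sold=3 ship[1->2]=2 ship[0->1]=4 prod=5 -> inv=[9 10 2]
Step 2: demand=5,sold=2 ship[1->2]=2 ship[0->1]=4 prod=5 -> inv=[10 12 2]
Step 3: demand=5,sold=2 ship[1->2]=2 ship[0->1]=4 prod=5 -> inv=[11 14 2]
Step 4: demand=5,sold=2 ship[1->2]=2 ship[0->1]=4 prod=5 -> inv=[12 16 2]
Step 5: demand=5,sold=2 ship[1->2]=2 ship[0->1]=4 prod=5 -> inv=[13 18 2]
Step 6: demand=5,sold=2 ship[1->2]=2 ship[0->1]=4 prod=5 -> inv=[14 20 2]
Step 7: demand=5,sold=2 ship[1->2]=2 ship[0->1]=4 prod=5 -> inv=[15 22 2]
Step 8: demand=5,sold=2 ship[1->2]=2 ship[0->1]=4 prod=5 -> inv=[16 24 2]

16 24 2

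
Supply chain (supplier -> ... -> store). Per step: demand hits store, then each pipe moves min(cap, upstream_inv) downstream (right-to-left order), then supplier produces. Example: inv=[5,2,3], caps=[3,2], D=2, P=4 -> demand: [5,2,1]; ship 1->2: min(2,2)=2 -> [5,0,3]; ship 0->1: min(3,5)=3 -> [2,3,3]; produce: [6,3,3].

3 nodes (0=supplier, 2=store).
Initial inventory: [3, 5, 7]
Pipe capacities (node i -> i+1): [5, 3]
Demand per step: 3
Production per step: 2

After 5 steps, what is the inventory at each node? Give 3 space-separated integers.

Step 1: demand=3,sold=3 ship[1->2]=3 ship[0->1]=3 prod=2 -> inv=[2 5 7]
Step 2: demand=3,sold=3 ship[1->2]=3 ship[0->1]=2 prod=2 -> inv=[2 4 7]
Step 3: demand=3,sold=3 ship[1->2]=3 ship[0->1]=2 prod=2 -> inv=[2 3 7]
Step 4: demand=3,sold=3 ship[1->2]=3 ship[0->1]=2 prod=2 -> inv=[2 2 7]
Step 5: demand=3,sold=3 ship[1->2]=2 ship[0->1]=2 prod=2 -> inv=[2 2 6]

2 2 6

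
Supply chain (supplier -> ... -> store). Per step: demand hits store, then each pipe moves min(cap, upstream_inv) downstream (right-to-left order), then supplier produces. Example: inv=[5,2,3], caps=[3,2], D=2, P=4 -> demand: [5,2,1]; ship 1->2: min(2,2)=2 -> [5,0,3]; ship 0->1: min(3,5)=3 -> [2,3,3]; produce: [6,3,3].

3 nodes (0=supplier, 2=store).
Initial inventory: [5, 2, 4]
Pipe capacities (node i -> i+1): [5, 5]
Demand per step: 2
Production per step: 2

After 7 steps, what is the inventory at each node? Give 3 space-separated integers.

Step 1: demand=2,sold=2 ship[1->2]=2 ship[0->1]=5 prod=2 -> inv=[2 5 4]
Step 2: demand=2,sold=2 ship[1->2]=5 ship[0->1]=2 prod=2 -> inv=[2 2 7]
Step 3: demand=2,sold=2 ship[1->2]=2 ship[0->1]=2 prod=2 -> inv=[2 2 7]
Step 4: demand=2,sold=2 ship[1->2]=2 ship[0->1]=2 prod=2 -> inv=[2 2 7]
Step 5: demand=2,sold=2 ship[1->2]=2 ship[0->1]=2 prod=2 -> inv=[2 2 7]
Step 6: demand=2,sold=2 ship[1->2]=2 ship[0->1]=2 prod=2 -> inv=[2 2 7]
Step 7: demand=2,sold=2 ship[1->2]=2 ship[0->1]=2 prod=2 -> inv=[2 2 7]

2 2 7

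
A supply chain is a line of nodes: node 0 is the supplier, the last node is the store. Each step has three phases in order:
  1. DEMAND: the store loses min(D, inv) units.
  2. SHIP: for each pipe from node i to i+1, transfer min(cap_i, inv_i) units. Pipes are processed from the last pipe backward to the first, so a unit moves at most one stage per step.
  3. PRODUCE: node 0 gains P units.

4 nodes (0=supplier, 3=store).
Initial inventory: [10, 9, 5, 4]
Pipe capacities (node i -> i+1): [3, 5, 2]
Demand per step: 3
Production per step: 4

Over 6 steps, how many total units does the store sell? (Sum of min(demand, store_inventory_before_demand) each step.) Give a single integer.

Step 1: sold=3 (running total=3) -> [11 7 8 3]
Step 2: sold=3 (running total=6) -> [12 5 11 2]
Step 3: sold=2 (running total=8) -> [13 3 14 2]
Step 4: sold=2 (running total=10) -> [14 3 15 2]
Step 5: sold=2 (running total=12) -> [15 3 16 2]
Step 6: sold=2 (running total=14) -> [16 3 17 2]

Answer: 14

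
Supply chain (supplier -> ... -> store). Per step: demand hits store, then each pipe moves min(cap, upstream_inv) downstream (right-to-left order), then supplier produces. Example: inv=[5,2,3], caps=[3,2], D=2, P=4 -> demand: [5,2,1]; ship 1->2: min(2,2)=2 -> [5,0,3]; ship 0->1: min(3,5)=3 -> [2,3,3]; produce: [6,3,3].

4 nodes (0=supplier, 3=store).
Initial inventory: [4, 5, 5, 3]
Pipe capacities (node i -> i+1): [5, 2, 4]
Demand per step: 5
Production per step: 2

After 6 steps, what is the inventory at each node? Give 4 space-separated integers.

Step 1: demand=5,sold=3 ship[2->3]=4 ship[1->2]=2 ship[0->1]=4 prod=2 -> inv=[2 7 3 4]
Step 2: demand=5,sold=4 ship[2->3]=3 ship[1->2]=2 ship[0->1]=2 prod=2 -> inv=[2 7 2 3]
Step 3: demand=5,sold=3 ship[2->3]=2 ship[1->2]=2 ship[0->1]=2 prod=2 -> inv=[2 7 2 2]
Step 4: demand=5,sold=2 ship[2->3]=2 ship[1->2]=2 ship[0->1]=2 prod=2 -> inv=[2 7 2 2]
Step 5: demand=5,sold=2 ship[2->3]=2 ship[1->2]=2 ship[0->1]=2 prod=2 -> inv=[2 7 2 2]
Step 6: demand=5,sold=2 ship[2->3]=2 ship[1->2]=2 ship[0->1]=2 prod=2 -> inv=[2 7 2 2]

2 7 2 2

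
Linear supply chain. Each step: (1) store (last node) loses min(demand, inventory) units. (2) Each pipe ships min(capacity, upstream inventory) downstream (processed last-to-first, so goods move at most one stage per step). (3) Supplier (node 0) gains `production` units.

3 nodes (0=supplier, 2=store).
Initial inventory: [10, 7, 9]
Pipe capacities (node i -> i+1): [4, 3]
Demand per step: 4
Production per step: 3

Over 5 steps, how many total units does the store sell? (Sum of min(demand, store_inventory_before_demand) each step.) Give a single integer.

Answer: 20

Derivation:
Step 1: sold=4 (running total=4) -> [9 8 8]
Step 2: sold=4 (running total=8) -> [8 9 7]
Step 3: sold=4 (running total=12) -> [7 10 6]
Step 4: sold=4 (running total=16) -> [6 11 5]
Step 5: sold=4 (running total=20) -> [5 12 4]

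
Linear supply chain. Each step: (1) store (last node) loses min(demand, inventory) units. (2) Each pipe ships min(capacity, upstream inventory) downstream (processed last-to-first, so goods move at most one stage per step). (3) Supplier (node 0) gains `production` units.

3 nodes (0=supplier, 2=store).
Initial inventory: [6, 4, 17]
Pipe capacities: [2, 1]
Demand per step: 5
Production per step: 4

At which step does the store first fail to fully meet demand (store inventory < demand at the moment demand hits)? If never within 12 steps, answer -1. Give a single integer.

Step 1: demand=5,sold=5 ship[1->2]=1 ship[0->1]=2 prod=4 -> [8 5 13]
Step 2: demand=5,sold=5 ship[1->2]=1 ship[0->1]=2 prod=4 -> [10 6 9]
Step 3: demand=5,sold=5 ship[1->2]=1 ship[0->1]=2 prod=4 -> [12 7 5]
Step 4: demand=5,sold=5 ship[1->2]=1 ship[0->1]=2 prod=4 -> [14 8 1]
Step 5: demand=5,sold=1 ship[1->2]=1 ship[0->1]=2 prod=4 -> [16 9 1]
Step 6: demand=5,sold=1 ship[1->2]=1 ship[0->1]=2 prod=4 -> [18 10 1]
Step 7: demand=5,sold=1 ship[1->2]=1 ship[0->1]=2 prod=4 -> [20 11 1]
Step 8: demand=5,sold=1 ship[1->2]=1 ship[0->1]=2 prod=4 -> [22 12 1]
Step 9: demand=5,sold=1 ship[1->2]=1 ship[0->1]=2 prod=4 -> [24 13 1]
Step 10: demand=5,sold=1 ship[1->2]=1 ship[0->1]=2 prod=4 -> [26 14 1]
Step 11: demand=5,sold=1 ship[1->2]=1 ship[0->1]=2 prod=4 -> [28 15 1]
Step 12: demand=5,sold=1 ship[1->2]=1 ship[0->1]=2 prod=4 -> [30 16 1]
First stockout at step 5

5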